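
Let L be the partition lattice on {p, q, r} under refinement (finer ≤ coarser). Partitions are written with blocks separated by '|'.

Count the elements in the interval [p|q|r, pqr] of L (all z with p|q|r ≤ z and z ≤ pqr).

The interval [p|q|r, pqr] = {pqr, pq|r, pr|q, p|qr, p|q|r}, which has 5 elements.

5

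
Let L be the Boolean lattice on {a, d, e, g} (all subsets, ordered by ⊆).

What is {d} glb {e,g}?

Under ⊆, meet is intersection: {d} ∩ {e,g} = ∅.

∅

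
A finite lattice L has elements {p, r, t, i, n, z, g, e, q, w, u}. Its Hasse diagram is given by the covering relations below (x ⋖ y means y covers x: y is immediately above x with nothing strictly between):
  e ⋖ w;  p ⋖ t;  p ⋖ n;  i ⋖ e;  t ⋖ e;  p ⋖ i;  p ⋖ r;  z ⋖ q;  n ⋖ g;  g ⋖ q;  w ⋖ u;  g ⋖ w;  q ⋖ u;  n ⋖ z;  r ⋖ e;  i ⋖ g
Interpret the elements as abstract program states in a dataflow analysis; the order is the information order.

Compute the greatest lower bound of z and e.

p

Common lower bounds of {z, e}: p.
The greatest among these is p.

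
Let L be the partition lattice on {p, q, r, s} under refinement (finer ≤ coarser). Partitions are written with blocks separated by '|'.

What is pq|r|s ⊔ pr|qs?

pqrs

Common upper bounds of {pq|r|s, pr|qs}: pqrs.
The least among these is pqrs.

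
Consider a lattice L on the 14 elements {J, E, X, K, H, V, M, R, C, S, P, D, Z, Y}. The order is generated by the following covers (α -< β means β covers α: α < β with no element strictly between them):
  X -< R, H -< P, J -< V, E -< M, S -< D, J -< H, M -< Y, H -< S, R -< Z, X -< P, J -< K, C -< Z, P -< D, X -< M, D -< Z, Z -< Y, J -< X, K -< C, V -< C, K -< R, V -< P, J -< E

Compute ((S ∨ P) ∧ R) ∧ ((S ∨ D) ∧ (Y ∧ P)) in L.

S ∨ P = D
D ∧ R = X
S ∨ D = D
Y ∧ P = P
D ∧ P = P
X ∧ P = X

X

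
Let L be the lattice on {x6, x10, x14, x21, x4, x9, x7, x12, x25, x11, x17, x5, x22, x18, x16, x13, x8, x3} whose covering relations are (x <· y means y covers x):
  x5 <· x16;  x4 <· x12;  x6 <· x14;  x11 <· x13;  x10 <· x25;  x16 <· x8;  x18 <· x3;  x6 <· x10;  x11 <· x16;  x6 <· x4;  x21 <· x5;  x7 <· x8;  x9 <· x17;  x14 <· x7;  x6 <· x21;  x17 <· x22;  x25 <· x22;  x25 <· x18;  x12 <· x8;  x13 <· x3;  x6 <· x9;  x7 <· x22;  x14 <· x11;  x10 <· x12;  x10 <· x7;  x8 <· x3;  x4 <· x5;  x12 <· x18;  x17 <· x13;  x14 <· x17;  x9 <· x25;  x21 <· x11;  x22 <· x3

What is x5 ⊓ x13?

Common lower bounds of {x5, x13}: x21, x6.
The greatest among these is x21.

x21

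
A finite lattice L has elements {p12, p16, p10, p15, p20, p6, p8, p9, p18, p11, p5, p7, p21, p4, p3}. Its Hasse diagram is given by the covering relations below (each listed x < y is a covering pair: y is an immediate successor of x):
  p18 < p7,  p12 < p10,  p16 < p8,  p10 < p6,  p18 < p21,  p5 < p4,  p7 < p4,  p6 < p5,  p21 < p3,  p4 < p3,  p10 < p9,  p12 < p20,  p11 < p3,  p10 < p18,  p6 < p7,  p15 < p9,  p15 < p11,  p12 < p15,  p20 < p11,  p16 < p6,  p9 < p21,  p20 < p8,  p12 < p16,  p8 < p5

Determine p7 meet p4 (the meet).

Common lower bounds of {p7, p4}: p10, p12, p16, p18, p6, p7.
The greatest among these is p7.

p7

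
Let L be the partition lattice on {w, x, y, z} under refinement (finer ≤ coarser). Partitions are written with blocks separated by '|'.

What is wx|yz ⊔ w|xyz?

wxyz

Common upper bounds of {wx|yz, w|xyz}: wxyz.
The least among these is wxyz.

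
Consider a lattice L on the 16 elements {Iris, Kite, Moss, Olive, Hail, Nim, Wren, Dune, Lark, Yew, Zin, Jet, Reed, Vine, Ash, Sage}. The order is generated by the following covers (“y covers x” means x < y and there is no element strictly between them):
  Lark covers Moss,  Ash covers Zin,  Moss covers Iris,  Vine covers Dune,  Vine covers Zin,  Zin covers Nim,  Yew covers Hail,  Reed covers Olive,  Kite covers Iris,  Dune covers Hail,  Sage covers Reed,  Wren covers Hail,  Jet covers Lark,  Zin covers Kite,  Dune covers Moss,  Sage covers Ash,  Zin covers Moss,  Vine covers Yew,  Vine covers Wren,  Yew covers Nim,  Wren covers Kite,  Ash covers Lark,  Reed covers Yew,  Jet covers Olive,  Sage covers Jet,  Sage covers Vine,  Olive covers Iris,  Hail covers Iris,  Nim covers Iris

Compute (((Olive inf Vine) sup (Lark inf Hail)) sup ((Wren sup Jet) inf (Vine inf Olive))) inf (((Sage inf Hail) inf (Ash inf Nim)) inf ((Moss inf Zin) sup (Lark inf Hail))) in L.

Iris

Olive ∧ Vine = Iris
Lark ∧ Hail = Iris
Iris ∨ Iris = Iris
Wren ∨ Jet = Sage
Vine ∧ Olive = Iris
Sage ∧ Iris = Iris
Iris ∨ Iris = Iris
Sage ∧ Hail = Hail
Ash ∧ Nim = Nim
Hail ∧ Nim = Iris
Moss ∧ Zin = Moss
Lark ∧ Hail = Iris
Moss ∨ Iris = Moss
Iris ∧ Moss = Iris
Iris ∧ Iris = Iris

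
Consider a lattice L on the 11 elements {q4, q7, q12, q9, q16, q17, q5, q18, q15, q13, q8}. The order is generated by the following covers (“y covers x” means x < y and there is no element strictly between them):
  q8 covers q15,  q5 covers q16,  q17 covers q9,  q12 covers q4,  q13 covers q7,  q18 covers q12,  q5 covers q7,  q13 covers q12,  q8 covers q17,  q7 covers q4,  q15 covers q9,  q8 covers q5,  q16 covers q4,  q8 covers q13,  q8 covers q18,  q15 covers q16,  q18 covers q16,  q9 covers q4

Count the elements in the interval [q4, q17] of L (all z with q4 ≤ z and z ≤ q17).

The interval [q4, q17] = {q17, q4, q9}, which has 3 elements.

3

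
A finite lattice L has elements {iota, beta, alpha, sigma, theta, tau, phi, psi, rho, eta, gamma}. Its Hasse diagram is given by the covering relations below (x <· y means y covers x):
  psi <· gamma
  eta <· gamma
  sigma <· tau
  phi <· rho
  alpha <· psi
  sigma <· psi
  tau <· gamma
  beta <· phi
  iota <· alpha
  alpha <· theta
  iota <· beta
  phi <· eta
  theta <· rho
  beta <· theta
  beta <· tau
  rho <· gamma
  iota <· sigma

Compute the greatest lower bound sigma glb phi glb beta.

Common lower bounds of {sigma, phi, beta}: iota.
The greatest among these is iota.

iota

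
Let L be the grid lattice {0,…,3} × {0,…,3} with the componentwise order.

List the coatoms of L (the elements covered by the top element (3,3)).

The coatoms are exactly the elements covered by (3,3): (2,3), (3,2).

(2,3), (3,2)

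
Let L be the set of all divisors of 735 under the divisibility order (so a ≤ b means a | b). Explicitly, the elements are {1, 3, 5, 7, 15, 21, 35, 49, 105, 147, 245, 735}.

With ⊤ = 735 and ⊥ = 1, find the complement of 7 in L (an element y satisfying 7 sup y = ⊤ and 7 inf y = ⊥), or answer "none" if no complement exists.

For every candidate y, either 7 ∨ y ≠ 735 or 7 ∧ y ≠ 1; no complement exists.

none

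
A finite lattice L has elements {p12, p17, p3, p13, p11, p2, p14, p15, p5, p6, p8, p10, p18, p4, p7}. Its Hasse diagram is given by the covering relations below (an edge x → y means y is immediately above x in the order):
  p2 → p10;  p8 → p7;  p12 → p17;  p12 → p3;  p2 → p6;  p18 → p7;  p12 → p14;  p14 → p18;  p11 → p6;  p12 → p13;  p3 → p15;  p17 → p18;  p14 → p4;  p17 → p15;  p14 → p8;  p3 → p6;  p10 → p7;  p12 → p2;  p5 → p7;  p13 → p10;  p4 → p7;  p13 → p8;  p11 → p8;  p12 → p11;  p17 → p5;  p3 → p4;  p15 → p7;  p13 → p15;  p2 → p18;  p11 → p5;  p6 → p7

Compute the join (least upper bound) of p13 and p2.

Common upper bounds of {p13, p2}: p10, p7.
The least among these is p10.

p10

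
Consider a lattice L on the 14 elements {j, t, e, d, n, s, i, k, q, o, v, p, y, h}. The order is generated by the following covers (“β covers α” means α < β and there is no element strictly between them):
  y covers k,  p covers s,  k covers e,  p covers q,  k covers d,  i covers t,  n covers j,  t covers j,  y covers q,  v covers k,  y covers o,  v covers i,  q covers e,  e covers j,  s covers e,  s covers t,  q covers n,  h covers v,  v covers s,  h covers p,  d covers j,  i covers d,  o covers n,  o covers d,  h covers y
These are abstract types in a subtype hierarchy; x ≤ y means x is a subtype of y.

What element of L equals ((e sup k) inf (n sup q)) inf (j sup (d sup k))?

e ∨ k = k
n ∨ q = q
k ∧ q = e
d ∨ k = k
j ∨ k = k
e ∧ k = e

e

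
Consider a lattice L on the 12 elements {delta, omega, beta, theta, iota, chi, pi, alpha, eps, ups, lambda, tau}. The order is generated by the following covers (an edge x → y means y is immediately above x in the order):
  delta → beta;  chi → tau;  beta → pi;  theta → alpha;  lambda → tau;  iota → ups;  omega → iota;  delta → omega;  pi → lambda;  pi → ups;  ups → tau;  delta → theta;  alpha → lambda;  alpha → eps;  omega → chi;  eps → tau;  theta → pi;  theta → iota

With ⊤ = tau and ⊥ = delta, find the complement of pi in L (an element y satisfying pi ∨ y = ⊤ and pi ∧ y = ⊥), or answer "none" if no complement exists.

chi

Need y with pi ∨ y = tau and pi ∧ y = delta.
Checking each element gives: chi.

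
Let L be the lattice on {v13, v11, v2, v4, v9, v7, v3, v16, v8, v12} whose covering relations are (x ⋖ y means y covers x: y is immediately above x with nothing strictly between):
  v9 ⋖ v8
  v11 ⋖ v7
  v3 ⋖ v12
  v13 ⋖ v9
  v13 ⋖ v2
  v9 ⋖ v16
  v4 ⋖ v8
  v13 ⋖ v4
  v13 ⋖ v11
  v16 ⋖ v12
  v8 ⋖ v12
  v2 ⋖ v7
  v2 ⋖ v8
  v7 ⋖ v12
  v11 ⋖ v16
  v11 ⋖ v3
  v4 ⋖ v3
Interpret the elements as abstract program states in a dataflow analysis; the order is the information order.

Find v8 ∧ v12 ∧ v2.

Common lower bounds of {v8, v12, v2}: v13, v2.
The greatest among these is v2.

v2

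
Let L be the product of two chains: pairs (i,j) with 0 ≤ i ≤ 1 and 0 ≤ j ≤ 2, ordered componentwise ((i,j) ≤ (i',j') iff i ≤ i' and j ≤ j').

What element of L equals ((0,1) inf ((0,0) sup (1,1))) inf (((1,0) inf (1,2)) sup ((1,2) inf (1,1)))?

(0,1)

(0,0) ∨ (1,1) = (1,1)
(0,1) ∧ (1,1) = (0,1)
(1,0) ∧ (1,2) = (1,0)
(1,2) ∧ (1,1) = (1,1)
(1,0) ∨ (1,1) = (1,1)
(0,1) ∧ (1,1) = (0,1)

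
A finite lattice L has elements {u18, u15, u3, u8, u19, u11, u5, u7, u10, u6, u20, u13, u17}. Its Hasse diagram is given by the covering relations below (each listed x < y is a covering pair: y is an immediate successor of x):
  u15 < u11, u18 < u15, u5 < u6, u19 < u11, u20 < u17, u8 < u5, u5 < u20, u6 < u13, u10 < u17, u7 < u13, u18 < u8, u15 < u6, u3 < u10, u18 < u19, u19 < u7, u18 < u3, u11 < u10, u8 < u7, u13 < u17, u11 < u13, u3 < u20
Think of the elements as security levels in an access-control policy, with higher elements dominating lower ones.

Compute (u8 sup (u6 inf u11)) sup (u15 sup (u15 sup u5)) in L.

u6 ∧ u11 = u15
u8 ∨ u15 = u6
u15 ∨ u5 = u6
u15 ∨ u6 = u6
u6 ∨ u6 = u6

u6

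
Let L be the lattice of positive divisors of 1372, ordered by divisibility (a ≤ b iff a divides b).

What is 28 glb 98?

In the divisibility order, the meet is the greatest common divisor: gcd(28, 98) = 14.

14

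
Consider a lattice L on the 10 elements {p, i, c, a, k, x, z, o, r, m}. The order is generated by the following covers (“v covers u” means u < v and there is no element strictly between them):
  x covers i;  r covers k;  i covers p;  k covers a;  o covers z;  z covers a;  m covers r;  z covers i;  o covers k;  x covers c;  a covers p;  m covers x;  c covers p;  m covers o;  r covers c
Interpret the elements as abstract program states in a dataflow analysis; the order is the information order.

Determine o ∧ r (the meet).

Common lower bounds of {o, r}: a, k, p.
The greatest among these is k.

k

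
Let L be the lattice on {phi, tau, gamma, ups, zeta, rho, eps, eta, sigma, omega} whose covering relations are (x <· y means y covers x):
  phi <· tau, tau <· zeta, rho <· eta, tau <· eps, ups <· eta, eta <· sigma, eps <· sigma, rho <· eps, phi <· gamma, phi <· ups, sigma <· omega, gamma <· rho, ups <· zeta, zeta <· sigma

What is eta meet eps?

rho

Common lower bounds of {eta, eps}: gamma, phi, rho.
The greatest among these is rho.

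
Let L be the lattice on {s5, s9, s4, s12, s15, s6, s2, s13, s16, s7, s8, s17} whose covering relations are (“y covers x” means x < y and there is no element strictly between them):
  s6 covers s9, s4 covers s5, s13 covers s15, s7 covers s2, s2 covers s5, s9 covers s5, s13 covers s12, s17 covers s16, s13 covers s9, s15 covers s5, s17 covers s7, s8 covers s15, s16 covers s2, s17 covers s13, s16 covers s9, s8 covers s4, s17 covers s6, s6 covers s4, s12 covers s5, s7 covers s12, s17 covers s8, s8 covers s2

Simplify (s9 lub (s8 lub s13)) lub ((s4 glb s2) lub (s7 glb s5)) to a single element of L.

s8 ∨ s13 = s17
s9 ∨ s17 = s17
s4 ∧ s2 = s5
s7 ∧ s5 = s5
s5 ∨ s5 = s5
s17 ∨ s5 = s17

s17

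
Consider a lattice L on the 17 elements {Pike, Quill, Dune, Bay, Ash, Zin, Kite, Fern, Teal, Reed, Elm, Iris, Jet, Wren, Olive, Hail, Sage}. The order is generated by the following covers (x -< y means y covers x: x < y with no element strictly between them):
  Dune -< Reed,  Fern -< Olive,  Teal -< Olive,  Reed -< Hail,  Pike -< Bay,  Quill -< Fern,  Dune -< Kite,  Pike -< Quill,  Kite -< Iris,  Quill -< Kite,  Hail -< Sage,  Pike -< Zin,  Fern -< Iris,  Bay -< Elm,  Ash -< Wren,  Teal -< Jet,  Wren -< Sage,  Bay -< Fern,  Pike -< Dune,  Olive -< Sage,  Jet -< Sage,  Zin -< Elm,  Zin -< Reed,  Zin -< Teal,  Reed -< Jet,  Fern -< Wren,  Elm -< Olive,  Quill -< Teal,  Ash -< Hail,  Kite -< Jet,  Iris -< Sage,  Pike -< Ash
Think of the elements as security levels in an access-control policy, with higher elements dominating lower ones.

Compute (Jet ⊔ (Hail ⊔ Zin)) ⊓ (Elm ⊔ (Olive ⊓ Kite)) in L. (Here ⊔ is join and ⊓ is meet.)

Hail ∨ Zin = Hail
Jet ∨ Hail = Sage
Olive ∧ Kite = Quill
Elm ∨ Quill = Olive
Sage ∧ Olive = Olive

Olive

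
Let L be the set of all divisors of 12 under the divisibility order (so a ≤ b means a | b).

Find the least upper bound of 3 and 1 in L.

Common upper bounds of {3, 1}: 12, 3, 6.
The least among these is 3.

3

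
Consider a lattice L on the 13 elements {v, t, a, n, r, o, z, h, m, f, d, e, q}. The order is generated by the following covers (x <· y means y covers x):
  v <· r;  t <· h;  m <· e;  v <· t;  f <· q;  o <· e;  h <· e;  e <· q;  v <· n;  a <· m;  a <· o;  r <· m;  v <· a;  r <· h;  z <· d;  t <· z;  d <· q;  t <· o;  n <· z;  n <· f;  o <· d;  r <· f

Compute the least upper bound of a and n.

d

Common upper bounds of {a, n}: d, q.
The least among these is d.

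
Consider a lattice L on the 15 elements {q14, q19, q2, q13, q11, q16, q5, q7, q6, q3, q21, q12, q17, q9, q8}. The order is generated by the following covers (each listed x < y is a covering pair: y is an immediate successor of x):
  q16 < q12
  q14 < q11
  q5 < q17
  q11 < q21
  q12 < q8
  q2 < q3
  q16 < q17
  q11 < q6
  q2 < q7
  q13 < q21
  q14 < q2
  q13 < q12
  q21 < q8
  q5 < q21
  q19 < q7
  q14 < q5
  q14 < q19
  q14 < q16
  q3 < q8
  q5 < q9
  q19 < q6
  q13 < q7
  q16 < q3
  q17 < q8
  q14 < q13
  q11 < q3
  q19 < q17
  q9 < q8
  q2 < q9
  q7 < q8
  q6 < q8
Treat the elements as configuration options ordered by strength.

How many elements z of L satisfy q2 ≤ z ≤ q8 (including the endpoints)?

5

The interval [q2, q8] = {q2, q3, q7, q8, q9}, which has 5 elements.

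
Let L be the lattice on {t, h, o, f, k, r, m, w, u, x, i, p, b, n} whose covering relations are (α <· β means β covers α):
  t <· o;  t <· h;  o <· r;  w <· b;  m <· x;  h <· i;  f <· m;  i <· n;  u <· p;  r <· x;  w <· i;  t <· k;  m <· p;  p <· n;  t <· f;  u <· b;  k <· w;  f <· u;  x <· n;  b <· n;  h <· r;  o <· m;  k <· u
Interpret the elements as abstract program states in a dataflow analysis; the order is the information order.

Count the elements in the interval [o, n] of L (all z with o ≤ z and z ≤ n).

6

The interval [o, n] = {m, n, o, p, r, x}, which has 6 elements.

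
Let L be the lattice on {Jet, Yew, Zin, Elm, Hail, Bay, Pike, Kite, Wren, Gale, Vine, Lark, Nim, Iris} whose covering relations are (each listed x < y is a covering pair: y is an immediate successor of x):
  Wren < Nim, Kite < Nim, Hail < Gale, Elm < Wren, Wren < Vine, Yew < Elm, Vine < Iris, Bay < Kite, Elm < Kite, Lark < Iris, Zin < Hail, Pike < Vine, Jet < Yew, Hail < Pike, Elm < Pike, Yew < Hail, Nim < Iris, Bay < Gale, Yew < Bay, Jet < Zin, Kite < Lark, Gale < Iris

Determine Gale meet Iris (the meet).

Common lower bounds of {Gale, Iris}: Bay, Gale, Hail, Jet, Yew, Zin.
The greatest among these is Gale.

Gale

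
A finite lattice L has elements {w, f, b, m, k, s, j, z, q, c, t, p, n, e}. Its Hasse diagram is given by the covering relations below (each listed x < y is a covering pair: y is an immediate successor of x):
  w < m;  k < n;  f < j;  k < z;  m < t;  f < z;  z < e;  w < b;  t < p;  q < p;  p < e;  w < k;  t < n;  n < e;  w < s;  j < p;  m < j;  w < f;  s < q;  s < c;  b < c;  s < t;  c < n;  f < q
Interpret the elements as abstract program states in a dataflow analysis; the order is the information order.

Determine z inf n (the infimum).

k

Common lower bounds of {z, n}: k, w.
The greatest among these is k.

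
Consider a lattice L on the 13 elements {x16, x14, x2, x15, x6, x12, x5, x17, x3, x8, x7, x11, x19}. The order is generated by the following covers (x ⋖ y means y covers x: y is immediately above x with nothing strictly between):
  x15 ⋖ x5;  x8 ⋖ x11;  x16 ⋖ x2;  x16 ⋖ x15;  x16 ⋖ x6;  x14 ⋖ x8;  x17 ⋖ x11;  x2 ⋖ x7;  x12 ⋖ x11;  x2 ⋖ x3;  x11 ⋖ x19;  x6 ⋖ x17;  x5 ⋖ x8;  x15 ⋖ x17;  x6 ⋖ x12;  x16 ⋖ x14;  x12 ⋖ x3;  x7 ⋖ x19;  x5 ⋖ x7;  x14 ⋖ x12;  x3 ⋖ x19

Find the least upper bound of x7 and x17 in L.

Common upper bounds of {x7, x17}: x19.
The least among these is x19.

x19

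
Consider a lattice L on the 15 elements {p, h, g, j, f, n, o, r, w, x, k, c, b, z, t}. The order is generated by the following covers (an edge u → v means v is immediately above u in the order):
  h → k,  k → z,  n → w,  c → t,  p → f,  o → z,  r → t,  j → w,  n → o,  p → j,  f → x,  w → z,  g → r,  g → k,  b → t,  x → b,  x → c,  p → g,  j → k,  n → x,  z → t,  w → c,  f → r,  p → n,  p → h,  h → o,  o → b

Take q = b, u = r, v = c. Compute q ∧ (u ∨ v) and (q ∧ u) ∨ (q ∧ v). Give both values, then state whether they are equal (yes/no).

u ∨ v = t, so q ∧ (u ∨ v) = b ∧ t = b.
q ∧ u = f and q ∧ v = x, so (q ∧ u) ∨ (q ∧ v) = f ∨ x = x.
Equal: no.

b; x; no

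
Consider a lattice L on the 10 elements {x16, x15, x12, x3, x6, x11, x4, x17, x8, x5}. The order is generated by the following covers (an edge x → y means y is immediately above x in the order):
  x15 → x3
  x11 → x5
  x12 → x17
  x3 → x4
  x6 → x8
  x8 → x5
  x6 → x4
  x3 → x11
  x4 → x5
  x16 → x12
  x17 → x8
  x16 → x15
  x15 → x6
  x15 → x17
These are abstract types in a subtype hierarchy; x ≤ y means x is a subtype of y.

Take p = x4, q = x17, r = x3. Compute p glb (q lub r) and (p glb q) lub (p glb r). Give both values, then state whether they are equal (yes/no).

x4; x3; no

q lub r = x5, so p glb (q lub r) = x4 glb x5 = x4.
p glb q = x15 and p glb r = x3, so (p glb q) lub (p glb r) = x15 lub x3 = x3.
Equal: no.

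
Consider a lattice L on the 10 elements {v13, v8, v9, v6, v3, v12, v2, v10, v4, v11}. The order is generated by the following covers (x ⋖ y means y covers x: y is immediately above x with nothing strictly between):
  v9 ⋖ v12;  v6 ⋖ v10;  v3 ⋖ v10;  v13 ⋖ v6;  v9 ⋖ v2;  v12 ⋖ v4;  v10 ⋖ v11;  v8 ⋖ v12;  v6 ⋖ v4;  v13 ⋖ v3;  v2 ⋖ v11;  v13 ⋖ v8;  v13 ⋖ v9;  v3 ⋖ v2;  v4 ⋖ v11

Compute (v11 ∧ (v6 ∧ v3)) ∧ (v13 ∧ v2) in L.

v13

v6 ∧ v3 = v13
v11 ∧ v13 = v13
v13 ∧ v2 = v13
v13 ∧ v13 = v13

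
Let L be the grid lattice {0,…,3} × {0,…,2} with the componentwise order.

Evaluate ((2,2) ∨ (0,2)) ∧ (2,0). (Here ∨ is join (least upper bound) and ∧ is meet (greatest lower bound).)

(2,0)

(2,2) ∨ (0,2) = (2,2)
(2,2) ∧ (2,0) = (2,0)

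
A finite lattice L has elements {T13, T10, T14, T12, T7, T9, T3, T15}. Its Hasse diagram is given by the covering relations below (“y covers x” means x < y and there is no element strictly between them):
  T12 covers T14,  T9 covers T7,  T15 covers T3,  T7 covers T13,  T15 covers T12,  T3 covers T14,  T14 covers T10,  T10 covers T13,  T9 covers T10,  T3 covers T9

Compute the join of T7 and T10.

T9

Common upper bounds of {T7, T10}: T15, T3, T9.
The least among these is T9.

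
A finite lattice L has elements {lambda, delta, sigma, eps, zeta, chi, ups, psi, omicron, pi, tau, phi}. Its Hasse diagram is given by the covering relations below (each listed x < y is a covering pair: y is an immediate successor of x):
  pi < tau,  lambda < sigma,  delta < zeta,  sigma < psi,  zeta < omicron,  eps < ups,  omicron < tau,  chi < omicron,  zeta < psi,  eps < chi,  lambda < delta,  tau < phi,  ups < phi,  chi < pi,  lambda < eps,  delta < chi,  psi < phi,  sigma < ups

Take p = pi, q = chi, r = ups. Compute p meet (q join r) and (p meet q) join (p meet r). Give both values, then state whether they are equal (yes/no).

pi; chi; no

q join r = phi, so p meet (q join r) = pi meet phi = pi.
p meet q = chi and p meet r = eps, so (p meet q) join (p meet r) = chi join eps = chi.
Equal: no.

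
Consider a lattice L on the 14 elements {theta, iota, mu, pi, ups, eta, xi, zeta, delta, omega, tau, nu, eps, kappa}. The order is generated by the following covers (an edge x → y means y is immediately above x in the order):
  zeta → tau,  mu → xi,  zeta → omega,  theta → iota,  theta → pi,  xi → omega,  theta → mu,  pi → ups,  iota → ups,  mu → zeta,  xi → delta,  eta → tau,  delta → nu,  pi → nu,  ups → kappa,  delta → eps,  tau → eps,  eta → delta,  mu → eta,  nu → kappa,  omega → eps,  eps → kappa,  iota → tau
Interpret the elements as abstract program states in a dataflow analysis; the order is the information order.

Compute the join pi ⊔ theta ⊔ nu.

nu

Common upper bounds of {pi, theta, nu}: kappa, nu.
The least among these is nu.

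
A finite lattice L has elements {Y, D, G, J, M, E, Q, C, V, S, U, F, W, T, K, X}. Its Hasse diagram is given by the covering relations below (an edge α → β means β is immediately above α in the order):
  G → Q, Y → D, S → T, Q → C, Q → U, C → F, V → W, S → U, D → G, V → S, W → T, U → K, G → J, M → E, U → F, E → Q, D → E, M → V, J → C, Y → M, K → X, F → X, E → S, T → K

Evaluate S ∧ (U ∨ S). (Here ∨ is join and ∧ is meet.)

U ∨ S = U
S ∧ U = S

S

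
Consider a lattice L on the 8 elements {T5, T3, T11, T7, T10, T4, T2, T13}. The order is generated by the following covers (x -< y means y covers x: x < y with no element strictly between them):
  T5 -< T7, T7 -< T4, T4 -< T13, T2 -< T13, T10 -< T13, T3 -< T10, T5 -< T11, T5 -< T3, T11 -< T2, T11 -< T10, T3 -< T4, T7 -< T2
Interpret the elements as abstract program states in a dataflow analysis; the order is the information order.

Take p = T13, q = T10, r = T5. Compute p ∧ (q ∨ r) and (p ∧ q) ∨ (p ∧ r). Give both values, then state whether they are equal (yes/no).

q ∨ r = T10, so p ∧ (q ∨ r) = T13 ∧ T10 = T10.
p ∧ q = T10 and p ∧ r = T5, so (p ∧ q) ∨ (p ∧ r) = T10 ∨ T5 = T10.
Equal: yes.

T10; T10; yes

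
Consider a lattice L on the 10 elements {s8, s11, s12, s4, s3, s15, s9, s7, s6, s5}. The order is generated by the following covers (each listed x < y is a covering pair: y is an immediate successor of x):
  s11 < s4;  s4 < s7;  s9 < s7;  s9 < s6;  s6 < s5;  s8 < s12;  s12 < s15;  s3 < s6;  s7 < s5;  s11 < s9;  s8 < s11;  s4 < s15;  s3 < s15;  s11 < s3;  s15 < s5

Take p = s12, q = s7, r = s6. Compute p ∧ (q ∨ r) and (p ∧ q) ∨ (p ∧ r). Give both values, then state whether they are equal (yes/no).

s12; s8; no

q ∨ r = s5, so p ∧ (q ∨ r) = s12 ∧ s5 = s12.
p ∧ q = s8 and p ∧ r = s8, so (p ∧ q) ∨ (p ∧ r) = s8 ∨ s8 = s8.
Equal: no.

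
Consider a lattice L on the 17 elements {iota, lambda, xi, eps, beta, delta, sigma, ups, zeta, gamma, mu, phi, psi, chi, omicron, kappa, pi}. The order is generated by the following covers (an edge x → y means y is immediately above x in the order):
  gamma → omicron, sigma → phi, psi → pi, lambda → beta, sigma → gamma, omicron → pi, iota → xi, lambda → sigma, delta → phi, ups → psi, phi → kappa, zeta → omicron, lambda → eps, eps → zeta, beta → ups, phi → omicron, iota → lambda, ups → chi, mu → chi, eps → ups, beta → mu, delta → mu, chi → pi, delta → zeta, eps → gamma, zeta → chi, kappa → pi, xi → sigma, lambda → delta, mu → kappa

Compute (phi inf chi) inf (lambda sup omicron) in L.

delta

phi ∧ chi = delta
lambda ∨ omicron = omicron
delta ∧ omicron = delta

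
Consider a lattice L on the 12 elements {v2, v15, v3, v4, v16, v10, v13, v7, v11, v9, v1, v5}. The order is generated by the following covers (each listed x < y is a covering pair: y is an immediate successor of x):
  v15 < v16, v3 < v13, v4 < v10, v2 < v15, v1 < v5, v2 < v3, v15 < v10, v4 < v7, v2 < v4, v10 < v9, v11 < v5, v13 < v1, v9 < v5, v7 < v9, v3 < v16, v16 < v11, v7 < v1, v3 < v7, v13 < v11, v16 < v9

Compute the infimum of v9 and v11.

Common lower bounds of {v9, v11}: v15, v16, v2, v3.
The greatest among these is v16.

v16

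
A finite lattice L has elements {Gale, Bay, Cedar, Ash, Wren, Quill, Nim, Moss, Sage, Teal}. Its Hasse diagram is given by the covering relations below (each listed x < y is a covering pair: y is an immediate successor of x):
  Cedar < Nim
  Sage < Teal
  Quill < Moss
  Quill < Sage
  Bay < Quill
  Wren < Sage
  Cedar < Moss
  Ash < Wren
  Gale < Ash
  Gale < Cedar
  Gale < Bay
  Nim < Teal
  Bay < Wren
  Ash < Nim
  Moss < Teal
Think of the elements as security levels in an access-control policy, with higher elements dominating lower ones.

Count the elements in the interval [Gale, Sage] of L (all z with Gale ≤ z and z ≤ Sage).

6

The interval [Gale, Sage] = {Ash, Bay, Gale, Quill, Sage, Wren}, which has 6 elements.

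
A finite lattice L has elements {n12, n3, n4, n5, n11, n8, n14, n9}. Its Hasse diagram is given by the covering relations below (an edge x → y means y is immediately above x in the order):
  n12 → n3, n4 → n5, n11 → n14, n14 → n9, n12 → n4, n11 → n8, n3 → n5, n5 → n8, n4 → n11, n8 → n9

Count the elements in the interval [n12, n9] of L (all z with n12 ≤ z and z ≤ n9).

8

The interval [n12, n9] = {n11, n12, n14, n3, n4, n5, n8, n9}, which has 8 elements.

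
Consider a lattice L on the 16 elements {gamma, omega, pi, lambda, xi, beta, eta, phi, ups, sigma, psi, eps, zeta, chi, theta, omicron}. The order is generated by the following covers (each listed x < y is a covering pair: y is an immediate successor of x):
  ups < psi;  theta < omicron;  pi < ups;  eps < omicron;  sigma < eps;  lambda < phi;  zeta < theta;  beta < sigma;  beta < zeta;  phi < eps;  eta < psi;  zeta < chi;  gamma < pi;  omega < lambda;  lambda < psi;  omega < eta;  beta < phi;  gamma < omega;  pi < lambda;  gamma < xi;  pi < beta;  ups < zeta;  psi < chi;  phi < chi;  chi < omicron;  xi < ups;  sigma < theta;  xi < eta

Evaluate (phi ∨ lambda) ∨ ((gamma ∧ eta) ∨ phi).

phi

phi ∨ lambda = phi
gamma ∧ eta = gamma
gamma ∨ phi = phi
phi ∨ phi = phi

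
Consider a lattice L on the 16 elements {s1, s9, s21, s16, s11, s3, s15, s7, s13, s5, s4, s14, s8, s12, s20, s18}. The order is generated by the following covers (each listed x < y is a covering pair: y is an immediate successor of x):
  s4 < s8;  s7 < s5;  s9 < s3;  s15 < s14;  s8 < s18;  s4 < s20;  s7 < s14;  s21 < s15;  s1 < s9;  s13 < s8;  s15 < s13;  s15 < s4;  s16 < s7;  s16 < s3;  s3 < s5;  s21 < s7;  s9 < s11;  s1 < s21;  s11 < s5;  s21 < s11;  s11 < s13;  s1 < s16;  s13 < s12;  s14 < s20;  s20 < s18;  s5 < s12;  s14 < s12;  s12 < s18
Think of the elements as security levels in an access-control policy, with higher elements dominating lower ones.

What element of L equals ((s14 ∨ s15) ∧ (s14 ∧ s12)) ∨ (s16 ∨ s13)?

s12

s14 ∨ s15 = s14
s14 ∧ s12 = s14
s14 ∧ s14 = s14
s16 ∨ s13 = s12
s14 ∨ s12 = s12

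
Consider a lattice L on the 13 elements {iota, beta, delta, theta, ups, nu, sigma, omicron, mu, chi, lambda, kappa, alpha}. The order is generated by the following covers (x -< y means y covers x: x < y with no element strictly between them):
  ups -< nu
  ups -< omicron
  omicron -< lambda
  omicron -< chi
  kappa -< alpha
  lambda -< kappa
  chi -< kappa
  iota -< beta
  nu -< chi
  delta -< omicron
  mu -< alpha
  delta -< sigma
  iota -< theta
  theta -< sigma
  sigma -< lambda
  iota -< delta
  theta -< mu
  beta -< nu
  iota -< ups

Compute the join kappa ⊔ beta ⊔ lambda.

kappa

Common upper bounds of {kappa, beta, lambda}: alpha, kappa.
The least among these is kappa.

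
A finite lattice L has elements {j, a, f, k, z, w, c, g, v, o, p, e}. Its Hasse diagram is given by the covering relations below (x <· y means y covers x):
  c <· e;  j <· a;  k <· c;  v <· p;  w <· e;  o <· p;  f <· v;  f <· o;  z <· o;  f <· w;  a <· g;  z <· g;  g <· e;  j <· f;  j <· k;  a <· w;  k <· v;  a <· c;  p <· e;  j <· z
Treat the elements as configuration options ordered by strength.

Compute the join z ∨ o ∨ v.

Common upper bounds of {z, o, v}: e, p.
The least among these is p.

p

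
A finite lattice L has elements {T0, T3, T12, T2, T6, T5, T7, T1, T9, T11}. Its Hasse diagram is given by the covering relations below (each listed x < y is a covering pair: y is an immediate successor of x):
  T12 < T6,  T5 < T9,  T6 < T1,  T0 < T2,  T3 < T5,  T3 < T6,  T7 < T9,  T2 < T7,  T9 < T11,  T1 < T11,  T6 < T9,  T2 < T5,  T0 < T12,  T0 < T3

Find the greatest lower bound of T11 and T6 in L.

Common lower bounds of {T11, T6}: T0, T12, T3, T6.
The greatest among these is T6.

T6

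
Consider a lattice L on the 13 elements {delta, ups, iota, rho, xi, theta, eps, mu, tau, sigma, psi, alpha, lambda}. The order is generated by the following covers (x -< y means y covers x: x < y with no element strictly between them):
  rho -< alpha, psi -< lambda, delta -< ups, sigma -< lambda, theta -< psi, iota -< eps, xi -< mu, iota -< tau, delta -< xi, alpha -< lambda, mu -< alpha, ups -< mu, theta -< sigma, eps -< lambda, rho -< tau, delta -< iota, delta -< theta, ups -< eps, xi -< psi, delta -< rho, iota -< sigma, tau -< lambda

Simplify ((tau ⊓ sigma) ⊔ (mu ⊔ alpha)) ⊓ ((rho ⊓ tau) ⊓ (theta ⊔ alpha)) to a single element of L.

rho

tau ∧ sigma = iota
mu ∨ alpha = alpha
iota ∨ alpha = lambda
rho ∧ tau = rho
theta ∨ alpha = lambda
rho ∧ lambda = rho
lambda ∧ rho = rho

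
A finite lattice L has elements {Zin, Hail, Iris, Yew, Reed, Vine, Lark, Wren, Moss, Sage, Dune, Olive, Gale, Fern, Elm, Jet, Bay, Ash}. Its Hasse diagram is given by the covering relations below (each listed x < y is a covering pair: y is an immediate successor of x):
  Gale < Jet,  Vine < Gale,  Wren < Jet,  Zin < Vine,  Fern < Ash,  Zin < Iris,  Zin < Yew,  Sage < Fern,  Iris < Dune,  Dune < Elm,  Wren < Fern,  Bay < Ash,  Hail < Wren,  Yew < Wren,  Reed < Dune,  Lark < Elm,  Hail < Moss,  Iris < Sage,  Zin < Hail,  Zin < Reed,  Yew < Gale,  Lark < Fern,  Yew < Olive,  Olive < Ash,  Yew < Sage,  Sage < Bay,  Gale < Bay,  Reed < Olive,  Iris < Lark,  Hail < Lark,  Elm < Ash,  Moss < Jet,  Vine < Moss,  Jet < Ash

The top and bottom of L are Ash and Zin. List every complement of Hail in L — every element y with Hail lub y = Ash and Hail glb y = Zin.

Bay, Olive

Need y with Hail ∨ y = Ash and Hail ∧ y = Zin.
Checking each element gives: Bay, Olive.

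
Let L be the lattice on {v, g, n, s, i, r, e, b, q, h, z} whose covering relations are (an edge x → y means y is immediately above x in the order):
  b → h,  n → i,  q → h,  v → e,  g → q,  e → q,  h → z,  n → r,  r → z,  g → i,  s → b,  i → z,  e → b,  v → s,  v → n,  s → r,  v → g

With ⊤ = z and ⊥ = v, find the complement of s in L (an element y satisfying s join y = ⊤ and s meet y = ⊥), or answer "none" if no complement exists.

Need y with s ∨ y = z and s ∧ y = v.
Checking each element gives: i.

i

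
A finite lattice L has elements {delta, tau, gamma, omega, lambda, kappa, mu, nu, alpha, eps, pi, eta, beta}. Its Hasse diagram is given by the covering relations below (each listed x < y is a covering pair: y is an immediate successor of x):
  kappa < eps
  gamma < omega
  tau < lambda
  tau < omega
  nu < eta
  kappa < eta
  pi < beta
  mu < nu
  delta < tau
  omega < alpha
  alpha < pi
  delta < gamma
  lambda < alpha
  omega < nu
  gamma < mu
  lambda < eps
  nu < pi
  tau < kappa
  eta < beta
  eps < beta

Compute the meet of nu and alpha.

omega

Common lower bounds of {nu, alpha}: delta, gamma, omega, tau.
The greatest among these is omega.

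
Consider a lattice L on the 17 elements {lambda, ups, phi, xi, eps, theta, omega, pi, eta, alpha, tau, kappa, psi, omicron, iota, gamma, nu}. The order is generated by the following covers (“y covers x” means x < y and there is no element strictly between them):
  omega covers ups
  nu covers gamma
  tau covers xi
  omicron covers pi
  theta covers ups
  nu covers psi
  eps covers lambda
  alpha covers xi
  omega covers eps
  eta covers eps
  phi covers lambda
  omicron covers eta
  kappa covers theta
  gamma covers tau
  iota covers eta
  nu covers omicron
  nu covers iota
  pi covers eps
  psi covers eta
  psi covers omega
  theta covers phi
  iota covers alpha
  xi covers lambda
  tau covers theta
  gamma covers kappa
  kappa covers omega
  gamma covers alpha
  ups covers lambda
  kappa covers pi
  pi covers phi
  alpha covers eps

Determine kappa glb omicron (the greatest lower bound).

pi

Common lower bounds of {kappa, omicron}: eps, lambda, phi, pi.
The greatest among these is pi.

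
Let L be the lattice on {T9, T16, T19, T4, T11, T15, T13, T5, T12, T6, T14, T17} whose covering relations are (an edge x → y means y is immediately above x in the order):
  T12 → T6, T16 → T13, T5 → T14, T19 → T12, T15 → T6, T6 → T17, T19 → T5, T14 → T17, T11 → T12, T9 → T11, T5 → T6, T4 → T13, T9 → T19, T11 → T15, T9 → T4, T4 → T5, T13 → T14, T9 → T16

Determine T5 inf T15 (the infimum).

Common lower bounds of {T5, T15}: T9.
The greatest among these is T9.

T9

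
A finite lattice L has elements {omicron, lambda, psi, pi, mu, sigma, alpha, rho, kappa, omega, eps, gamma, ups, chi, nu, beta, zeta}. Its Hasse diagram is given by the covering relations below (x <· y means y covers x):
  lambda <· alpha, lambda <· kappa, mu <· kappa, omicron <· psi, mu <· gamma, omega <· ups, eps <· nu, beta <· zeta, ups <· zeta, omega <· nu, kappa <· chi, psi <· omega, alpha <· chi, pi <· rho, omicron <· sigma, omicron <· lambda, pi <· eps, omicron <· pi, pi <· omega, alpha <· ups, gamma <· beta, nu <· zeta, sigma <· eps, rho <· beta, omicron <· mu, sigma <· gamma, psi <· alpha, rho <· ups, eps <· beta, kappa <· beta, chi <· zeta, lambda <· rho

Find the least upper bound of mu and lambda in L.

kappa

Common upper bounds of {mu, lambda}: beta, chi, kappa, zeta.
The least among these is kappa.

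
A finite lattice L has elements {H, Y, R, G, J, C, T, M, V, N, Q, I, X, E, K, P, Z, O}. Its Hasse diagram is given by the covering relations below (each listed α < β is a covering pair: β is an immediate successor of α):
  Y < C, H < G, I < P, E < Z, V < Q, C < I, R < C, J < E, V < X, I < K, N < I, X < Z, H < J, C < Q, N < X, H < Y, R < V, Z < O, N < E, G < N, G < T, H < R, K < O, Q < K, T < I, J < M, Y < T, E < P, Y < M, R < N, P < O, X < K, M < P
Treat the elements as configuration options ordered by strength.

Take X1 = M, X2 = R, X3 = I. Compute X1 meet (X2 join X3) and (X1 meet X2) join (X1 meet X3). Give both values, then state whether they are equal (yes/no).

Y; Y; yes

X2 join X3 = I, so X1 meet (X2 join X3) = M meet I = Y.
X1 meet X2 = H and X1 meet X3 = Y, so (X1 meet X2) join (X1 meet X3) = H join Y = Y.
Equal: yes.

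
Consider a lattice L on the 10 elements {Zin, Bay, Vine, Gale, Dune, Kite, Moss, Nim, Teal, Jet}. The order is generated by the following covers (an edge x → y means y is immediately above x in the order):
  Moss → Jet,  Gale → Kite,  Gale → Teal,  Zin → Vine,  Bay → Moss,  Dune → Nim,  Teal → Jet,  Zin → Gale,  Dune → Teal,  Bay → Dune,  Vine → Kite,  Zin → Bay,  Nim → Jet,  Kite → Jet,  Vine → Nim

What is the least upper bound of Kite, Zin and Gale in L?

Kite

Common upper bounds of {Kite, Zin, Gale}: Jet, Kite.
The least among these is Kite.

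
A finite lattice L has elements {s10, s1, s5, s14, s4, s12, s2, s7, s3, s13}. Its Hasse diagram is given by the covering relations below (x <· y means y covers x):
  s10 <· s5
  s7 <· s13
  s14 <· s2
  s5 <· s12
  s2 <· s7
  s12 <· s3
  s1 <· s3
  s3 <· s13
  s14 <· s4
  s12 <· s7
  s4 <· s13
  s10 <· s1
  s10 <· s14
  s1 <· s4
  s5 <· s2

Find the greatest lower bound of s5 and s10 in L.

Common lower bounds of {s5, s10}: s10.
The greatest among these is s10.

s10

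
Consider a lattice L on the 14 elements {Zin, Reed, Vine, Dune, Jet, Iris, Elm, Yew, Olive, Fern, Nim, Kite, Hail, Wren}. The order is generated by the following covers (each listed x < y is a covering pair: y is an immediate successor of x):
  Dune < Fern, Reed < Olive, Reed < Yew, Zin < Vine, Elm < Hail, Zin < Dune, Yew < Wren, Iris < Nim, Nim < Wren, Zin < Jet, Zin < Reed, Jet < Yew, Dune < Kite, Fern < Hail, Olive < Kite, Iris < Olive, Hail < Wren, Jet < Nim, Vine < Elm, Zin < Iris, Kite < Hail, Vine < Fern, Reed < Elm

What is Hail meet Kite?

Common lower bounds of {Hail, Kite}: Dune, Iris, Kite, Olive, Reed, Zin.
The greatest among these is Kite.

Kite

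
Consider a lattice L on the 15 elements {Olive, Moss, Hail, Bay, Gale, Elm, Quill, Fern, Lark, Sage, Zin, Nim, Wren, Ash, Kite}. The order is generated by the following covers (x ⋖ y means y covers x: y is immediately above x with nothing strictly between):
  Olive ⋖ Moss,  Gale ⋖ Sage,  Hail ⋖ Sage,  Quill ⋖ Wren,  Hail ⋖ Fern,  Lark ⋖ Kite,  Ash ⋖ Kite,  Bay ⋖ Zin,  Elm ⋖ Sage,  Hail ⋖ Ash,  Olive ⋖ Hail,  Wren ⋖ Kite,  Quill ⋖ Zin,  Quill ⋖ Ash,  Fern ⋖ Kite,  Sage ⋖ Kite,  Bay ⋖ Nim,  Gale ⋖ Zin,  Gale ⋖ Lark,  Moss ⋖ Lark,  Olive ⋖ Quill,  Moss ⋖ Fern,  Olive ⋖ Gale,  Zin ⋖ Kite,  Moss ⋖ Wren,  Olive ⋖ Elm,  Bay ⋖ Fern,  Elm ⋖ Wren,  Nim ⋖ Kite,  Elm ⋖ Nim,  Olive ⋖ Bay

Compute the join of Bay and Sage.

Common upper bounds of {Bay, Sage}: Kite.
The least among these is Kite.

Kite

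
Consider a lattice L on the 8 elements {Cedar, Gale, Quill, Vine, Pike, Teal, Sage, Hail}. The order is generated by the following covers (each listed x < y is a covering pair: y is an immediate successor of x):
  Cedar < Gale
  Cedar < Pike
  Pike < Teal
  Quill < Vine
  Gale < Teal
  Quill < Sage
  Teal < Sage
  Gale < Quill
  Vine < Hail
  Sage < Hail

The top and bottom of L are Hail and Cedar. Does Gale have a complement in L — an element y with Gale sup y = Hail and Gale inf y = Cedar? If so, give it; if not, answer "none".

For every candidate y, either Gale ∨ y ≠ Hail or Gale ∧ y ≠ Cedar; no complement exists.

none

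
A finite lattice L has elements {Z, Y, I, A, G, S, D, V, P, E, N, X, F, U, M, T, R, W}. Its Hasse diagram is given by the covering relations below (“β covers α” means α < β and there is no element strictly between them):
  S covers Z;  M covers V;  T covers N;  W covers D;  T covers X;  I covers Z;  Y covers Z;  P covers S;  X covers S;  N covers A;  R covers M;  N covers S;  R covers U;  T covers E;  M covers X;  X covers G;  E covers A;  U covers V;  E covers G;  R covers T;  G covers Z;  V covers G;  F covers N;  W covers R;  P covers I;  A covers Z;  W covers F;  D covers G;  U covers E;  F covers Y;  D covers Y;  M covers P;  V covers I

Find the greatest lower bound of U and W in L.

Common lower bounds of {U, W}: A, E, G, I, U, V, Z.
The greatest among these is U.

U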